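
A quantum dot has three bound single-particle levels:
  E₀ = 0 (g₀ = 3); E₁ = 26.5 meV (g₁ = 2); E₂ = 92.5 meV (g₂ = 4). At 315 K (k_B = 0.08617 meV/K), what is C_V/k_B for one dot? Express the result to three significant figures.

0.487

k_BT = 0.08617 × 315 K = 27.144 meV.
Eᵢ/kT = 0, 0.97627, 3.4078.
Z = Σ gᵢe^(−Eᵢ/kT) = 3·e^(−0) + 2·e^(−0.97627) + 4·e^(−3.4078) = 3.0000 + 0.75343 + 0.13246 = 3.8859.
⟨E⟩ = 8.2911 meV, ⟨E²⟩ = 427.82 meV².
C_V/k_B = (⟨E²⟩ − ⟨E⟩²)/(kT)² = (427.82 − 68.742)/736.80 = 0.487.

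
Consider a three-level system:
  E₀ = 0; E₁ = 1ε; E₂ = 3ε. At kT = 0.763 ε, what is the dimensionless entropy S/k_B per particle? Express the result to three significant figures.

Eᵢ/kT = 0, 1.3106, 3.9318.
Z = Σ e^(−Eᵢ/kT) = e^(−0) + e^(−1.3106) + e^(−3.9318) = 1.0000 + 0.26966 + 0.019608 = 1.2893.
⟨E⟩ = Σ EᵢPᵢ = 0.25478 ε.
S/k_B = ln Z + ⟨E⟩/kT = ln(1.2893) + 0.25478/0.763 = 0.25410 + 0.33392 = 0.588.

0.588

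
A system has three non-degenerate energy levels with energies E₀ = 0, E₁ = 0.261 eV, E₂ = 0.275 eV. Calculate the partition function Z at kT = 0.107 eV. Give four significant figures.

Eᵢ/kT = 0, 2.43925, 2.57009.
Z = Σ e^(−Eᵢ/kT) = e^(−0) + e^(−2.43925) + e^(−2.57009) = 1.00000 + 0.0872262 + 0.0765287 = 1.16375.

Z = 1.164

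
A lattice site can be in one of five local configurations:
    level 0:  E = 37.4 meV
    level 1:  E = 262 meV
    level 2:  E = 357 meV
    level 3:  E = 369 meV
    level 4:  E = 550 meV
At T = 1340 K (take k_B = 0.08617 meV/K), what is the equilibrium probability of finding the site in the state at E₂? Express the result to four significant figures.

k_BT = 0.08617 × 1340 K = 115.468 meV.
Eᵢ/kT = 0.323899, 2.26903, 3.09177, 3.19569, 4.76322.
Z = Σ e^(−Eᵢ/kT) = e^(−0.323899) + e^(−2.26903) + e^(−3.09177) + e^(−3.19569) + e^(−4.76322) = 0.723323 + 0.103412 + 0.0454215 + 0.0409383 + 0.00853807 = 0.921633.
P₂ = e^(−E₂/kT) / Z = 0.0454215/0.921633 = 0.04928.

0.04928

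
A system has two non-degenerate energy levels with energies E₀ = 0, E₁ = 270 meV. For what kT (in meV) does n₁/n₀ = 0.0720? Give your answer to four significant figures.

n₁/n₀ = exp[−(E₁−E₀)/kT] = 0.0720.
⇒ (E₁−E₀)/kT = ln(1/0.0720) = ln(13.8889) = 2.63109.
kT = 270 meV / 2.63109 = 102.6 meV.

102.6 meV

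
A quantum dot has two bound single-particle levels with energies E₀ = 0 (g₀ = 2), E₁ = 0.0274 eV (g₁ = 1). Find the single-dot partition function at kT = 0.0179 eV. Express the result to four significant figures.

Eᵢ/kT = 0, 1.53073.
Z = Σ gᵢe^(−Eᵢ/kT) = 2·e^(−0) + 1·e^(−1.53073) = 2.00000 + 0.216378 = 2.21638.

Z = 2.216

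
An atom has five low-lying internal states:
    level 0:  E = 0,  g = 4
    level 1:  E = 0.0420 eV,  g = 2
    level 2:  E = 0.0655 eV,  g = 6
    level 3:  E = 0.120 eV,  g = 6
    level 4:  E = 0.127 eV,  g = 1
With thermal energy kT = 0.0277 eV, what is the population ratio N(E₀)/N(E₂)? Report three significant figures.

7.09

n₀/n₂ = (g₀/g₂) exp[−(E₀−E₂)/kT] = (4/6) × exp(−(-0.0655 eV)/(0.0277 eV)) = (4/6) × exp(2.3646) = 7.09.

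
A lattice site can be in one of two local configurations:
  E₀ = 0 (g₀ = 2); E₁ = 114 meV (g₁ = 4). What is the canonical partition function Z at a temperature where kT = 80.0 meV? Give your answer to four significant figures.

Eᵢ/kT = 0, 1.42500.
Z = Σ gᵢe^(−Eᵢ/kT) = 2·e^(−0) + 4·e^(−1.42500) = 2.00000 + 0.962034 = 2.96203.

Z = 2.962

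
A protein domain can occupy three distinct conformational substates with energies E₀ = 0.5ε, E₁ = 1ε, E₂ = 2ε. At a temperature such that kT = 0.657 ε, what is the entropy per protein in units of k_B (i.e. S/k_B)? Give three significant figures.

0.825

Eᵢ/kT = 0.76104, 1.5221, 3.0441.
Z = Σ e^(−Eᵢ/kT) = e^(−0.76104) + e^(−1.5221) + e^(−3.0441) = 0.46718 + 0.21825 + 0.047639 = 0.73307.
⟨E⟩ = Σ EᵢPᵢ = 0.74634 ε.
S/k_B = ln Z + ⟨E⟩/kT = ln(0.73307) + 0.74634/0.657 = -0.31051 + 1.1360 = 0.825.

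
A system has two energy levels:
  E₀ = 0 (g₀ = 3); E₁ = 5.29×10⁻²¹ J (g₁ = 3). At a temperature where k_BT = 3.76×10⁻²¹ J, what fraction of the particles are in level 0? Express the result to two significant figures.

Eᵢ/kT = 0, 1.407.
Z = Σ gᵢe^(−Eᵢ/kT) = 3·e^(−0) + 3·e^(−1.407) = 3.000 + 0.7346 = 3.735.
P₀ = g₀ e^(−E₀/kT) / Z = 3.000/3.735 = 0.80.

0.80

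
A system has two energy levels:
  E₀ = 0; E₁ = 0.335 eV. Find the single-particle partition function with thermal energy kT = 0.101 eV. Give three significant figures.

Z = 1.04

Eᵢ/kT = 0, 3.3168.
Z = Σ e^(−Eᵢ/kT) = e^(−0) + e^(−3.3168) = 1.0000 + 0.036269 = 1.0363.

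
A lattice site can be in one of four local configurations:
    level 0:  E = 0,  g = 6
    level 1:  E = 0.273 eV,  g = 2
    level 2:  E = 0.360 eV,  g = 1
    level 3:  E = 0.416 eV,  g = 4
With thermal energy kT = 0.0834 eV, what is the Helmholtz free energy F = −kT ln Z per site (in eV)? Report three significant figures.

Eᵢ/kT = 0, 3.2734, 4.3165, 4.9880.
Z = Σ gᵢe^(−Eᵢ/kT) = 6·e^(−0) + 2·e^(−3.2734) + 1·e^(−4.3165) + 4·e^(−4.9880) = 6.0000 + 0.075755 + 0.013347 + 0.027277 = 6.1164.
F = −kT ln Z = −0.0834 × ln(6.1164) = −0.0834 × 1.8110 = -0.151 eV.

-0.151 eV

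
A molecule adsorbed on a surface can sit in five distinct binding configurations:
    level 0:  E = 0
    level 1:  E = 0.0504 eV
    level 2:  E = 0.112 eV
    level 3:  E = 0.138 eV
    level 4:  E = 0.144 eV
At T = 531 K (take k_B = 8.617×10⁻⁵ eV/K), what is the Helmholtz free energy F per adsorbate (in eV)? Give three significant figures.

k_BT = 8.617×10⁻⁵ × 531 K = 0.045756 eV.
Eᵢ/kT = 0, 1.1015, 2.4478, 3.0160, 3.1471.
Z = Σ e^(−Eᵢ/kT) = e^(−0) + e^(−1.1015) + e^(−2.4478) + e^(−3.0160) + e^(−3.1471) = 1.0000 + 0.33237 + 0.086484 + 0.048997 + 0.042977 = 1.5108.
F = −kT ln Z = −0.045756 × ln(1.5108) = −0.045756 × 0.41264 = -0.0189 eV.

-0.0189 eV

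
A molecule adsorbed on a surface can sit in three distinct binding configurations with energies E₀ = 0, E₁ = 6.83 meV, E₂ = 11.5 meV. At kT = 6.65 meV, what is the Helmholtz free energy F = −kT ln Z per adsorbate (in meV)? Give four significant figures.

-2.852 meV

Eᵢ/kT = 0, 1.02707, 1.72932.
Z = Σ e^(−Eᵢ/kT) = e^(−0) + e^(−1.02707) + e^(−1.72932) = 1.00000 + 0.358055 + 0.177405 = 1.53546.
F = −kT ln Z = −6.65 × ln(1.53546) = −6.65 × 0.428830 = -2.852 meV.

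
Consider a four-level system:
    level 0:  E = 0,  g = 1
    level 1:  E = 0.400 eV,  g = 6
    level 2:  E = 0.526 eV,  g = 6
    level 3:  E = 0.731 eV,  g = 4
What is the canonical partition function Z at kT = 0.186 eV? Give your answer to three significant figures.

Eᵢ/kT = 0, 2.1505, 2.8280, 3.9301.
Z = Σ gᵢe^(−Eᵢ/kT) = 1·e^(−0) + 6·e^(−2.1505) + 6·e^(−2.8280) + 4·e^(−3.9301) = 1.0000 + 0.69856 + 0.35479 + 0.078567 = 2.1319.

Z = 2.13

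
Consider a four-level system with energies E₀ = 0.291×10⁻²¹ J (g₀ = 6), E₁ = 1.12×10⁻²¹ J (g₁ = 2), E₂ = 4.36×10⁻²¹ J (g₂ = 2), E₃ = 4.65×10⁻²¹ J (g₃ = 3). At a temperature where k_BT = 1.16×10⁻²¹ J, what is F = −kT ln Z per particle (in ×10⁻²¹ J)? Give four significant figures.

Eᵢ/kT = 0.250862, 0.965517, 3.75862, 4.00862.
Z = Σ gᵢe^(−Eᵢ/kT) = 6·e^(−0.250862) + 2·e^(−0.965517) + 2·e^(−3.75862) + 3·e^(−4.00862) = 4.66878 + 0.761573 + 0.0466318 + 0.0544753 = 5.53146.
F = −kT ln Z = −1.16 × ln(5.53146) = −1.16 × 1.71045 = -1.984 ×10⁻²¹ J.

-1.984 ×10⁻²¹ J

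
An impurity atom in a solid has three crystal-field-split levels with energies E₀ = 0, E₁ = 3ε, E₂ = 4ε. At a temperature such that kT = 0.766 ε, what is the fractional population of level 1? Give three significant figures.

0.0194

Eᵢ/kT = 0, 3.9164, 5.2219.
Z = Σ e^(−Eᵢ/kT) = e^(−0) + e^(−3.9164) + e^(−5.2219) = 1.0000 + 0.019913 + 0.0053971 = 1.0253.
P₁ = e^(−E₁/kT) / Z = 0.019913/1.0253 = 0.0194.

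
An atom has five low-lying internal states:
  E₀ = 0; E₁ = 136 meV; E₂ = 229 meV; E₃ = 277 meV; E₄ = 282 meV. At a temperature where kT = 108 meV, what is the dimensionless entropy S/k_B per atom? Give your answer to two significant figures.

1.1

Eᵢ/kT = 0, 1.259, 2.120, 2.565, 2.611.
Z = Σ e^(−Eᵢ/kT) = e^(−0) + e^(−1.259) + e^(−2.120) + e^(−2.565) + e^(−2.611) = 1.000 + 0.2839 + 0.1200 + 0.07692 + 0.07346 = 1.554.
⟨E⟩ = Σ EᵢPᵢ = 69.57 meV.
S/k_B = ln Z + ⟨E⟩/kT = ln(1.554) + 69.57/108 = 0.4408 + 0.6442 = 1.1.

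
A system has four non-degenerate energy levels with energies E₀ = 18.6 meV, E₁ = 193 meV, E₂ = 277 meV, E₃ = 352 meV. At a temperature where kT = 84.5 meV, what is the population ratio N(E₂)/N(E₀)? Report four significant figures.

0.04698

n₂/n₀ = exp[−(E₂−E₀)/kT] = exp(−(258.4 meV)/(84.5 meV)) = exp(-3.05799) = 0.04698.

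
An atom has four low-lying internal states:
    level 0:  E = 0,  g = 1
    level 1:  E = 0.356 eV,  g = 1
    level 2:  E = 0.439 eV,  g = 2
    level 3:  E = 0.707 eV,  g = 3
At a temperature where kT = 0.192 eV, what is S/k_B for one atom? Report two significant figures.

Eᵢ/kT = 0, 1.854, 2.286, 3.682.
Z = Σ gᵢe^(−Eᵢ/kT) = 1·e^(−0) + 1·e^(−1.854) + 2·e^(−2.286) + 3·e^(−3.682) = 1.000 + 0.1566 + 0.2033 + 0.07552 = 1.435.
⟨E⟩ = Σ EᵢPᵢ = 0.1383 eV.
S/k_B = ln Z + ⟨E⟩/kT = ln(1.435) + 0.1383/0.192 = 0.3612 + 0.7203 = 1.1.

1.1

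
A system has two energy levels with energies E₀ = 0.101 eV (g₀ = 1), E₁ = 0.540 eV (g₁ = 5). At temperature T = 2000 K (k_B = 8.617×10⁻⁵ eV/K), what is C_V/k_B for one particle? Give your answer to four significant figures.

1.312

k_BT = 8.617×10⁻⁵ × 2000 K = 0.172340 eV.
Eᵢ/kT = 0.586051, 3.13334.
Z = Σ gᵢe^(−Eᵢ/kT) = 1·e^(−0.586051) + 5·e^(−3.13334) = 0.556521 + 0.217860 = 0.774381.
⟨E⟩ = 0.224506 eV, ⟨E²⟩ = 0.0893682 eV².
C_V/k_B = (⟨E²⟩ − ⟨E⟩²)/(kT)² = (0.0893682 − 0.0504029)/0.0297011 = 1.312.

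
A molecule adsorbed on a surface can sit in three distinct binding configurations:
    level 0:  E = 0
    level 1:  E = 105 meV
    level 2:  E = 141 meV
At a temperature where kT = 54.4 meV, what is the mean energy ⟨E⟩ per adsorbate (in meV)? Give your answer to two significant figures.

Eᵢ/kT = 0, 1.930, 2.592.
Z = Σ e^(−Eᵢ/kT) = e^(−0) + e^(−1.930) + e^(−2.592) = 1.000 + 0.1451 + 0.07487 = 1.220.
⟨E⟩ = Σ Eᵢ e^(−Eᵢ/kT) / Z = (0·1.000 + 105·0.1451 + 141·0.07487) / 1.220 = 21 meV.

21 meV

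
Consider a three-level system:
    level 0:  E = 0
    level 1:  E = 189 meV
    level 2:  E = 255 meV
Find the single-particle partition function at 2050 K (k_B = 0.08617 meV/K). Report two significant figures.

k_BT = 0.08617 × 2050 K = 176.6 meV.
Eᵢ/kT = 0, 1.070, 1.444.
Z = Σ e^(−Eᵢ/kT) = e^(−0) + e^(−1.070) + e^(−1.444) = 1.000 + 0.3430 + 0.2360 = 1.579.

Z = 1.6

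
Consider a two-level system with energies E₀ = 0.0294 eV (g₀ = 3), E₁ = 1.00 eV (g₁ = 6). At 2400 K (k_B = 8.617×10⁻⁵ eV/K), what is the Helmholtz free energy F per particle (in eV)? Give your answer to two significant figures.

-0.20 eV

k_BT = 8.617×10⁻⁵ × 2400 K = 0.2068 eV.
Eᵢ/kT = 0.1422, 4.836.
Z = Σ gᵢe^(−Eᵢ/kT) = 3·e^(−0.1422) + 6·e^(−4.836) = 2.602 + 0.04763 = 2.650.
F = −kT ln Z = −0.2068 × ln(2.650) = −0.2068 × 0.9746 = -0.20 eV.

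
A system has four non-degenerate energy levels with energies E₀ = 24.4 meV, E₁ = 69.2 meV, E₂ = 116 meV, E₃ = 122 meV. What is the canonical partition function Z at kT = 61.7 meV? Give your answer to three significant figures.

Z = 1.29

Eᵢ/kT = 0.39546, 1.1216, 1.8801, 1.9773.
Z = Σ e^(−Eᵢ/kT) = e^(−0.39546) + e^(−1.1216) + e^(−1.8801) + e^(−1.9773) = 0.67337 + 0.32576 + 0.15257 + 0.13844 = 1.2901.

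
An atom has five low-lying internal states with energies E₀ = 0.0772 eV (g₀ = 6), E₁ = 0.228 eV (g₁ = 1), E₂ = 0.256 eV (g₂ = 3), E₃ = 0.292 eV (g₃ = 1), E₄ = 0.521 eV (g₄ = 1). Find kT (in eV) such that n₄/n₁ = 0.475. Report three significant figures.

0.394 eV

n₄/n₁ = (g₄/g₁) exp[−(E₄−E₁)/kT] = 0.475.
⇒ (E₄−E₁)/kT = ln((1/1)/0.475) = ln(2.1053) = 0.74446.
kT = 0.293 eV / 0.74446 = 0.394 eV.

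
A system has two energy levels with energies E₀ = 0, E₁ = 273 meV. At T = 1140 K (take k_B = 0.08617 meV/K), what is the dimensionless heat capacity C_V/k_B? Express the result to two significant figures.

k_BT = 0.08617 × 1140 K = 98.23 meV.
Eᵢ/kT = 0, 2.779.
Z = Σ e^(−Eᵢ/kT) = e^(−0) + e^(−2.779) = 1.000 + 0.06210 = 1.062.
⟨E⟩ = 15.96 meV, ⟨E²⟩ = 4358 meV².
C_V/k_B = (⟨E²⟩ − ⟨E⟩²)/(kT)² = (4358 − 254.7)/9649 = 0.43.

0.43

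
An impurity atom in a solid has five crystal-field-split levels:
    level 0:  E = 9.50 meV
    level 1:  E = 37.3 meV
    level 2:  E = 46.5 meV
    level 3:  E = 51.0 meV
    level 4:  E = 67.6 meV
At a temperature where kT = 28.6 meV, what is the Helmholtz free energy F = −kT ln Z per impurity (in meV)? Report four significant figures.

Eᵢ/kT = 0.332168, 1.30420, 1.62587, 1.78322, 2.36364.
Z = Σ e^(−Eᵢ/kT) = e^(−0.332168) + e^(−1.30420) + e^(−1.62587) + e^(−1.78322) + e^(−2.36364) = 0.717367 + 0.271390 + 0.196740 + 0.168096 + 0.0940772 = 1.44767.
F = −kT ln Z = −28.6 × ln(1.44767) = −28.6 × 0.369955 = -10.58 meV.

-10.58 meV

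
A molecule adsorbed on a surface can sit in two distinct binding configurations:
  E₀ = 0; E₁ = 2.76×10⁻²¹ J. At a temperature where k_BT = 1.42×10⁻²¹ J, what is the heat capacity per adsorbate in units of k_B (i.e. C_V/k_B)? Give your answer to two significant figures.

0.41

Eᵢ/kT = 0, 1.944.
Z = Σ e^(−Eᵢ/kT) = e^(−0) + e^(−1.944) = 1.000 + 0.1431 = 1.143.
⟨E⟩ = 0.3455, ⟨E²⟩ = 0.9537.
C_V/k_B = (⟨E²⟩ − ⟨E⟩²)/(kT)² = (0.9537 − 0.1194)/2.016 = 0.41.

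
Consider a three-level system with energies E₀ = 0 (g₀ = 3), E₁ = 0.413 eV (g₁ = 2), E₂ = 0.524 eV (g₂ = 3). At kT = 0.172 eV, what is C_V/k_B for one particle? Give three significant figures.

Eᵢ/kT = 0, 2.4012, 3.0465.
Z = Σ gᵢe^(−Eᵢ/kT) = 3·e^(−0) + 2·e^(−2.4012) + 3·e^(−3.0465) = 3.0000 + 0.18122 + 0.14257 = 3.3238.
⟨E⟩ = 0.044994 eV, ⟨E²⟩ = 0.021077 eV².
C_V/k_B = (⟨E²⟩ − ⟨E⟩²)/(kT)² = (0.021077 − 0.0020245)/0.029584 = 0.644.

0.644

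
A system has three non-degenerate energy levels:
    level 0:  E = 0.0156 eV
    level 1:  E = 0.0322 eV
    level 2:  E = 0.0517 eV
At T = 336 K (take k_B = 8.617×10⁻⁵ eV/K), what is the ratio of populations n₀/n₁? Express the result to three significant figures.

1.77

k_BT = 8.617×10⁻⁵ × 336 K = 0.028953 eV.
n₀/n₁ = exp[−(E₀−E₁)/kT] = exp(−(-0.0166 eV)/(0.028953 eV)) = exp(0.57334) = 1.77.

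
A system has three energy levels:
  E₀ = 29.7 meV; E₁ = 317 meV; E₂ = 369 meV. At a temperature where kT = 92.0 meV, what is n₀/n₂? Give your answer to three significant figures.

n₀/n₂ = exp[−(E₀−E₂)/kT] = exp(−(-339.3 meV)/(92.0 meV)) = exp(3.6880) = 40.0.

40.0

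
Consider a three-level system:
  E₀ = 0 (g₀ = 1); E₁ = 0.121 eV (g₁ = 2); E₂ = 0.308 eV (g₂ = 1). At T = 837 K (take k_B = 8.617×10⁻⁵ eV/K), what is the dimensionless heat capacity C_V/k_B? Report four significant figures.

0.6968

k_BT = 8.617×10⁻⁵ × 837 K = 0.0721243 eV.
Eᵢ/kT = 0, 1.67766, 4.27041.
Z = Σ gᵢe^(−Eᵢ/kT) = 1·e^(−0) + 2·e^(−1.67766) + 1·e^(−4.27041) = 1.00000 + 0.373621 + 0.0139761 = 1.38760.
⟨E⟩ = 0.0356823 eV, ⟨E²⟩ = 0.00489767 eV².
C_V/k_B = (⟨E²⟩ − ⟨E⟩²)/(kT)² = (0.00489767 − 0.00127323)/0.00520191 = 0.6968.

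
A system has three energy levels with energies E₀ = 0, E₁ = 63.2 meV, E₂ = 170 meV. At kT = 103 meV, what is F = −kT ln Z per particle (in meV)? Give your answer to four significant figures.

-56.66 meV

Eᵢ/kT = 0, 0.613592, 1.65049.
Z = Σ e^(−Eᵢ/kT) = e^(−0) + e^(−0.613592) + e^(−1.65049) = 1.00000 + 0.541403 + 0.191956 = 1.73336.
F = −kT ln Z = −103 × ln(1.73336) = −103 × 0.550062 = -56.66 meV.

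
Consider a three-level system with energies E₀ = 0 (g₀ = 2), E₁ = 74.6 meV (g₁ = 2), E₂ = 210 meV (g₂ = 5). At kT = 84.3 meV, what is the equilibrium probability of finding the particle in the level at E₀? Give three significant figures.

0.617

Eᵢ/kT = 0, 0.88493, 2.4911.
Z = Σ gᵢe^(−Eᵢ/kT) = 2·e^(−0) + 2·e^(−0.88493) + 5·e^(−2.4911) = 2.0000 + 0.82549 + 0.41409 = 3.2396.
P₀ = g₀ e^(−E₀/kT) / Z = 2.0000/3.2396 = 0.617.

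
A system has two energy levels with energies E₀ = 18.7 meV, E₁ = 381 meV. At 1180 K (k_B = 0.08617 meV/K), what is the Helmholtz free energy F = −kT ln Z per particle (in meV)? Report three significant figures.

15.9 meV

k_BT = 0.08617 × 1180 K = 101.68 meV.
Eᵢ/kT = 0.18391, 3.7470.
Z = Σ e^(−Eᵢ/kT) = e^(−0.18391) + e^(−3.7470) = 0.83201 + 0.023588 = 0.85560.
F = −kT ln Z = −101.68 × ln(0.85560) = −101.68 × -0.15595 = 15.9 meV.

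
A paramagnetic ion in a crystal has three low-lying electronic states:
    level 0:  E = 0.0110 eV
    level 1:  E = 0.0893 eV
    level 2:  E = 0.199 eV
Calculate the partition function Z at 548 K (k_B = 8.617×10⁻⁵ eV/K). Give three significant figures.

k_BT = 8.617×10⁻⁵ × 548 K = 0.047221 eV.
Eᵢ/kT = 0.23295, 1.8911, 4.2142.
Z = Σ e^(−Eᵢ/kT) = e^(−0.23295) + e^(−1.8911) + e^(−4.2142) = 0.79219 + 0.15091 + 0.014784 = 0.95788.

Z = 0.958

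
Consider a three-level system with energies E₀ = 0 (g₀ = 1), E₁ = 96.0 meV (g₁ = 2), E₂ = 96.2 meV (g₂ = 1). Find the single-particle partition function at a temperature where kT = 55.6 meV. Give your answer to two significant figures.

Z = 1.5

Eᵢ/kT = 0, 1.727, 1.730.
Z = Σ gᵢe^(−Eᵢ/kT) = 1·e^(−0) + 2·e^(−1.727) + 1·e^(−1.730) = 1.000 + 0.3556 + 0.1773 = 1.533.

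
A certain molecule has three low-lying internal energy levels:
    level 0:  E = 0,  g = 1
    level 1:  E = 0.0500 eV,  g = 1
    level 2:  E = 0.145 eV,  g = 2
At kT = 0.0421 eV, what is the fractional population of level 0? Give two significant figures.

Eᵢ/kT = 0, 1.188, 3.444.
Z = Σ gᵢe^(−Eᵢ/kT) = 1·e^(−0) + 1·e^(−1.188) + 2·e^(−3.444) = 1.000 + 0.3048 + 0.06387 = 1.369.
P₀ = g₀ e^(−E₀/kT) / Z = 1.000/1.369 = 0.73.

0.73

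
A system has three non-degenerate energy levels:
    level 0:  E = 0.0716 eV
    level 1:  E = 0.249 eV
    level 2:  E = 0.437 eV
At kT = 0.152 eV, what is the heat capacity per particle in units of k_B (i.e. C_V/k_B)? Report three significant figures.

0.504

Eᵢ/kT = 0.47105, 1.6382, 2.8750.
Z = Σ e^(−Eᵢ/kT) = e^(−0.47105) + e^(−1.6382) + e^(−2.8750) = 0.62435 + 0.19433 + 0.056416 = 0.87510.
⟨E⟩ = 0.13455 eV, ⟨E²⟩ = 0.029737 eV².
C_V/k_B = (⟨E²⟩ − ⟨E⟩²)/(kT)² = (0.029737 − 0.018104)/0.023104 = 0.504.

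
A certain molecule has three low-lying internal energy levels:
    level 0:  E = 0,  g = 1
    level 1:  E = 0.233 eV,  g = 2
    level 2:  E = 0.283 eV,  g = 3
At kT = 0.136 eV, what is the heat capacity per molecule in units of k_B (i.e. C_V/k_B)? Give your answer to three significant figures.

Eᵢ/kT = 0, 1.7132, 2.0809.
Z = Σ gᵢe^(−Eᵢ/kT) = 1·e^(−0) + 2·e^(−1.7132) + 3·e^(−2.0809) = 1.0000 + 0.36058 + 0.37445 = 1.7350.
⟨E⟩ = 0.10950 eV, ⟨E²⟩ = 0.028568 eV².
C_V/k_B = (⟨E²⟩ − ⟨E⟩²)/(kT)² = (0.028568 − 0.011990)/0.018496 = 0.896.

0.896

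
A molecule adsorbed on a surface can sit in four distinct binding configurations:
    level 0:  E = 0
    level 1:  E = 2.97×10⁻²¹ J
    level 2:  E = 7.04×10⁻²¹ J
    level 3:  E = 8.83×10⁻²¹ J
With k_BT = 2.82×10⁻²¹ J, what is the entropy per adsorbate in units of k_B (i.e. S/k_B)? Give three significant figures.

Eᵢ/kT = 0, 1.0532, 2.4965, 3.1312.
Z = Σ e^(−Eᵢ/kT) = e^(−0) + e^(−1.0532) + e^(−2.4965) + e^(−3.1312) = 1.0000 + 0.34882 + 0.082373 + 0.043665 = 1.4749.
⟨E⟩ = Σ EᵢPᵢ = 1.3570 ×10⁻²¹ J.
S/k_B = ln Z + ⟨E⟩/kT = ln(1.4749) + 1.3570/2.82 = 0.38859 + 0.48121 = 0.870.

0.870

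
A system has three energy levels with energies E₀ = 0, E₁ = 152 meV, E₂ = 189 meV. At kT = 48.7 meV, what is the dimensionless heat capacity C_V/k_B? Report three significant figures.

Eᵢ/kT = 0, 3.1211, 3.8809.
Z = Σ e^(−Eᵢ/kT) = e^(−0) + e^(−3.1211) + e^(−3.8809) = 1.0000 + 0.044109 + 0.020632 = 1.0647.
⟨E⟩ = 9.9596 meV, ⟨E²⟩ = 1649.4 meV².
C_V/k_B = (⟨E²⟩ − ⟨E⟩²)/(kT)² = (1649.4 − 99.194)/2371.7 = 0.654.

0.654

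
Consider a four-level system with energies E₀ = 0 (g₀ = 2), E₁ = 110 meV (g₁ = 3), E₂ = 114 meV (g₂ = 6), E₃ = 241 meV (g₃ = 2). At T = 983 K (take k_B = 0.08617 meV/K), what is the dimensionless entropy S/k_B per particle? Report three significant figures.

k_BT = 0.08617 × 983 K = 84.705 meV.
Eᵢ/kT = 0, 1.2986, 1.3458, 2.8452.
Z = Σ gᵢe^(−Eᵢ/kT) = 2·e^(−0) + 3·e^(−1.2986) + 6·e^(−1.3458) + 2·e^(−2.8452) = 2.0000 + 0.81874 + 1.5620 + 0.11625 = 4.4970.
⟨E⟩ = Σ EᵢPᵢ = 65.854 meV.
S/k_B = ln Z + ⟨E⟩/kT = ln(4.4970) + 65.854/84.705 = 1.5034 + 0.77745 = 2.28.

2.28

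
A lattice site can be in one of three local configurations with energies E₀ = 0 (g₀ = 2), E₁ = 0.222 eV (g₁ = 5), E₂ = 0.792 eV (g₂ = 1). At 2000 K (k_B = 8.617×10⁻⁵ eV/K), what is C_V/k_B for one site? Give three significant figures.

0.449

k_BT = 8.617×10⁻⁵ × 2000 K = 0.17234 eV.
Eᵢ/kT = 0, 1.2882, 4.5956.
Z = Σ gᵢe^(−Eᵢ/kT) = 2·e^(−0) + 5·e^(−1.2882) + 1·e^(−4.5956) = 2.0000 + 1.3788 + 0.010096 = 3.3889.
⟨E⟩ = 0.092682 eV, ⟨E²⟩ = 0.021920 eV².
C_V/k_B = (⟨E²⟩ − ⟨E⟩²)/(kT)² = (0.021920 − 0.0085900)/0.029701 = 0.449.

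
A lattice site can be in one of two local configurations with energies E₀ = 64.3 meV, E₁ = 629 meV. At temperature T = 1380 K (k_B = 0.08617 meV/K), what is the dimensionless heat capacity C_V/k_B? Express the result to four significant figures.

0.1920

k_BT = 0.08617 × 1380 K = 118.915 meV.
Eᵢ/kT = 0.540722, 5.28949.
Z = Σ e^(−Eᵢ/kT) = e^(−0.540722) + e^(−5.28949) = 0.582328 + 0.00504433 = 0.587372.
⟨E⟩ = 69.1497 meV, ⟨E²⟩ = 7496.74 meV².
C_V/k_B = (⟨E²⟩ − ⟨E⟩²)/(kT)² = (7496.74 − 4781.68)/14140.8 = 0.1920.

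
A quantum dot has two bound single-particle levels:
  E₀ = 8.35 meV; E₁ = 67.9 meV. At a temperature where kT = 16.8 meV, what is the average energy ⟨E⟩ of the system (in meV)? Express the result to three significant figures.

10.0 meV

Eᵢ/kT = 0.49702, 4.0417.
Z = Σ e^(−Eᵢ/kT) = e^(−0.49702) + e^(−4.0417) = 0.60834 + 0.017568 = 0.62591.
⟨E⟩ = Σ Eᵢ e^(−Eᵢ/kT) / Z = (8.35·0.60834 + 67.9·0.017568) / 0.62591 = 10.0 meV.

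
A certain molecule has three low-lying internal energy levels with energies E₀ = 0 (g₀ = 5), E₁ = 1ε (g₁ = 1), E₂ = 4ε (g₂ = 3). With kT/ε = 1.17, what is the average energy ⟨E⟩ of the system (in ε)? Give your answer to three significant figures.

0.148 ε

Eᵢ/kT = 0, 0.85470, 3.4188.
Z = Σ gᵢe^(−Eᵢ/kT) = 5·e^(−0) + 1·e^(−0.85470) + 3·e^(−3.4188) = 5.0000 + 0.42541 + 0.098255 = 5.5237.
⟨E⟩ = Σ Eᵢ gᵢe^(−Eᵢ/kT) / Z = (0·5.0000 + 1·0.42541 + 4·0.098255) / 5.5237 = 0.148 ε.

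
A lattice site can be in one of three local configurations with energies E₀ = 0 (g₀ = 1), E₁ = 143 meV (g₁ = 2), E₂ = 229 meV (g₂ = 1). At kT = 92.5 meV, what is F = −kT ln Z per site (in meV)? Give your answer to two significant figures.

Eᵢ/kT = 0, 1.546, 2.476.
Z = Σ gᵢe^(−Eᵢ/kT) = 1·e^(−0) + 2·e^(−1.546) + 1·e^(−2.476) = 1.000 + 0.4262 + 0.08408 = 1.510.
F = −kT ln Z = −92.5 × ln(1.510) = −92.5 × 0.4121 = -38 meV.

-38 meV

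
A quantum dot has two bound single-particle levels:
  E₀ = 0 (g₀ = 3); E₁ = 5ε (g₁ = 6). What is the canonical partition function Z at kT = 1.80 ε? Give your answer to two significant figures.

Eᵢ/kT = 0, 2.778.
Z = Σ gᵢe^(−Eᵢ/kT) = 3·e^(−0) + 6·e^(−2.778) = 3.000 + 0.3730 = 3.373.

Z = 3.4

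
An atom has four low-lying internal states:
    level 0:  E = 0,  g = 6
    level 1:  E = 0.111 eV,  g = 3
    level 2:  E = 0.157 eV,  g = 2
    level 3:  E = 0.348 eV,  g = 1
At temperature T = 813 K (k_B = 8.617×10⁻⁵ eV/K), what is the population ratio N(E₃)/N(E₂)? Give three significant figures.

k_BT = 8.617×10⁻⁵ × 813 K = 0.070056 eV.
n₃/n₂ = (g₃/g₂) exp[−(E₃−E₂)/kT] = (1/2) × exp(−(0.191 eV)/(0.070056 eV)) = (1/2) × exp(-2.7264) = 0.0327.

0.0327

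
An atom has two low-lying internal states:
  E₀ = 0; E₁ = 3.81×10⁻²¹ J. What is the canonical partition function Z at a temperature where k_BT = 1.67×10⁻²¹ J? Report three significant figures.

Eᵢ/kT = 0, 2.2814.
Z = Σ e^(−Eᵢ/kT) = e^(−0) + e^(−2.2814) = 1.0000 + 0.10214 = 1.1021.

Z = 1.10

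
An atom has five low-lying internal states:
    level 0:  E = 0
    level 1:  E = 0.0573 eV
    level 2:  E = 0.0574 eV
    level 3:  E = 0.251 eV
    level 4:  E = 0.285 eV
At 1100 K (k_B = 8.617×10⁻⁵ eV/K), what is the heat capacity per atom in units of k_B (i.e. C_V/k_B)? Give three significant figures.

0.404

k_BT = 8.617×10⁻⁵ × 1100 K = 0.094787 eV.
Eᵢ/kT = 0, 0.60451, 0.60557, 2.6480, 3.0067.
Z = Σ e^(−Eᵢ/kT) = e^(−0) + e^(−0.60451) + e^(−0.60557) + e^(−2.6480) + e^(−3.0067) = 1.0000 + 0.54634 + 0.54576 + 0.070793 + 0.049455 = 2.2123.
⟨E⟩ = 0.042714 eV, ⟨E²⟩ = 0.0054554 eV².
C_V/k_B = (⟨E²⟩ − ⟨E⟩²)/(kT)² = (0.0054554 − 0.0018245)/0.0089846 = 0.404.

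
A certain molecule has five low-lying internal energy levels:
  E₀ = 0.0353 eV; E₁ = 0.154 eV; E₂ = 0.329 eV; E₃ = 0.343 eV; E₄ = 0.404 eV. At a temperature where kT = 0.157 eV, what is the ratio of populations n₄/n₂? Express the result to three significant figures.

0.620

n₄/n₂ = exp[−(E₄−E₂)/kT] = exp(−(0.075 eV)/(0.157 eV)) = exp(-0.47771) = 0.620.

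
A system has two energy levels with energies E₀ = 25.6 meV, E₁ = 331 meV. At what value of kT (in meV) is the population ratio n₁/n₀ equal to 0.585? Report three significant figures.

570 meV

n₁/n₀ = exp[−(E₁−E₀)/kT] = 0.585.
⇒ (E₁−E₀)/kT = ln(1/0.585) = ln(1.7094) = 0.53614.
kT = 305.4 meV / 0.53614 = 570 meV.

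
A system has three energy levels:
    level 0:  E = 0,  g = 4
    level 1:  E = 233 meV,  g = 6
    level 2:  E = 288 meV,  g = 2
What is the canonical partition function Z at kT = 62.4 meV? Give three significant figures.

Z = 4.16

Eᵢ/kT = 0, 3.7340, 4.6154.
Z = Σ gᵢe^(−Eᵢ/kT) = 4·e^(−0) + 6·e^(−3.7340) + 2·e^(−4.6154) = 4.0000 + 0.14338 + 0.019796 = 4.1632.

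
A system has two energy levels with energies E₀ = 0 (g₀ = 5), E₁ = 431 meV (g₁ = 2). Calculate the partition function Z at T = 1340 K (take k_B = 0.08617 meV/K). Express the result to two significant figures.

k_BT = 0.08617 × 1340 K = 115.5 meV.
Eᵢ/kT = 0, 3.732.
Z = Σ gᵢe^(−Eᵢ/kT) = 5·e^(−0) + 2·e^(−3.732) = 5.000 + 0.04789 = 5.048.

Z = 5.0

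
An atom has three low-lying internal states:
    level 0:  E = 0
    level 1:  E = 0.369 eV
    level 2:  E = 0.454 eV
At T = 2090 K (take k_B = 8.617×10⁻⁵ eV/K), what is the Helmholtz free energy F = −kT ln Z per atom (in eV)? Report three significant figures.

-0.0342 eV

k_BT = 8.617×10⁻⁵ × 2090 K = 0.18010 eV.
Eᵢ/kT = 0, 2.0489, 2.5208.
Z = Σ e^(−Eᵢ/kT) = e^(−0) + e^(−2.0489) + e^(−2.5208) = 1.0000 + 0.12888 + 0.080395 = 1.2093.
F = −kT ln Z = −0.18010 × ln(1.2093) = −0.18010 × 0.19004 = -0.0342 eV.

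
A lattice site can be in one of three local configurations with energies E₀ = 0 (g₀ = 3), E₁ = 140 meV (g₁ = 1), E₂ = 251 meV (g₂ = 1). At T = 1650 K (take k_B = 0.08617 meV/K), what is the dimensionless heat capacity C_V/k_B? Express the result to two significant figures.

0.22

k_BT = 0.08617 × 1650 K = 142.2 meV.
Eᵢ/kT = 0, 0.9845, 1.765.
Z = Σ gᵢe^(−Eᵢ/kT) = 3·e^(−0) + 1·e^(−0.9845) + 1·e^(−1.765) = 3.000 + 0.3736 + 0.1712 = 3.545.
⟨E⟩ = 26.88 meV, ⟨E²⟩ = 5108 meV².
C_V/k_B = (⟨E²⟩ − ⟨E⟩²)/(kT)² = (5108 − 722.5)/20220 = 0.22.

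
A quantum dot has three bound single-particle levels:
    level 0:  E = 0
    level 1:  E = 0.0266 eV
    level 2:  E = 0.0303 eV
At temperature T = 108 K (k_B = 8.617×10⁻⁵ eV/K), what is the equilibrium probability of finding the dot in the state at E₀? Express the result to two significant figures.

k_BT = 8.617×10⁻⁵ × 108 K = 0.009306 eV.
Eᵢ/kT = 0, 2.858, 3.256.
Z = Σ e^(−Eᵢ/kT) = e^(−0) + e^(−2.858) + e^(−3.256) = 1.000 + 0.05738 + 0.03854 = 1.096.
P₀ = e^(−E₀/kT) / Z = 1.000/1.096 = 0.91.

0.91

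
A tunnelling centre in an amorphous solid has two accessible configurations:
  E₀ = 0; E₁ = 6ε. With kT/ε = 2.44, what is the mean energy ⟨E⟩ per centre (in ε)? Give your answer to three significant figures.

0.473 ε

Eᵢ/kT = 0, 2.4590.
Z = Σ e^(−Eᵢ/kT) = e^(−0) + e^(−2.4590) = 1.0000 + 0.085520 = 1.0855.
⟨E⟩ = Σ Eᵢ e^(−Eᵢ/kT) / Z = (0·1.0000 + 6·0.085520) / 1.0855 = 0.473 ε.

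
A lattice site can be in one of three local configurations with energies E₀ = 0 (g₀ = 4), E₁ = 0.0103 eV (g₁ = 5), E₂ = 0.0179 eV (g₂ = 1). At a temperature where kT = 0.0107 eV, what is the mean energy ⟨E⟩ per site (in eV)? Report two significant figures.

0.0038 eV

Eᵢ/kT = 0, 0.9626, 1.673.
Z = Σ gᵢe^(−Eᵢ/kT) = 4·e^(−0) + 5·e^(−0.9626) + 1·e^(−1.673) = 4.000 + 1.909 + 0.1877 = 6.097.
⟨E⟩ = Σ Eᵢ gᵢe^(−Eᵢ/kT) / Z = (0·4.000 + 0.0103·1.909 + 0.0179·0.1877) / 6.097 = 0.0038 eV.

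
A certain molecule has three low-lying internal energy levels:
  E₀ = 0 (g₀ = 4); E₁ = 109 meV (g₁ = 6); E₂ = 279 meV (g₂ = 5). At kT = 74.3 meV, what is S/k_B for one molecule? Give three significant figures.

Eᵢ/kT = 0, 1.4670, 3.7550.
Z = Σ gᵢe^(−Eᵢ/kT) = 4·e^(−0) + 6·e^(−1.4670) + 5·e^(−3.7550) = 4.0000 + 1.3837 + 0.11700 = 5.5007.
⟨E⟩ = Σ EᵢPᵢ = 33.353 meV.
S/k_B = ln Z + ⟨E⟩/kT = ln(5.5007) + 33.353/74.3 = 1.7049 + 0.44890 = 2.15.

2.15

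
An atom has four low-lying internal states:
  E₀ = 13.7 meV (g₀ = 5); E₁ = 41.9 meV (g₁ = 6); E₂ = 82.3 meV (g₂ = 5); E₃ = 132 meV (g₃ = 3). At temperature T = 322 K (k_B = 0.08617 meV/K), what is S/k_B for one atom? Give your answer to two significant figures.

k_BT = 0.08617 × 322 K = 27.75 meV.
Eᵢ/kT = 0.4937, 1.510, 2.966, 4.757.
Z = Σ gᵢe^(−Eᵢ/kT) = 5·e^(−0.4937) + 6·e^(−1.510) + 5·e^(−2.966) + 3·e^(−4.757) = 3.052 + 1.325 + 0.2575 + 0.02577 = 4.660.
⟨E⟩ = Σ EᵢPᵢ = 26.16 meV.
S/k_B = ln Z + ⟨E⟩/kT = ln(4.660) + 26.16/27.75 = 1.539 + 0.9427 = 2.5.

2.5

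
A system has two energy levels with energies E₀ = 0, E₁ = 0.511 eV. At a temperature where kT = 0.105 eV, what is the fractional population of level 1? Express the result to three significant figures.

0.00764

Eᵢ/kT = 0, 4.8667.
Z = Σ e^(−Eᵢ/kT) = e^(−0) + e^(−4.8667) = 1.0000 + 0.0076987 = 1.0077.
P₁ = e^(−E₁/kT) / Z = 0.0076987/1.0077 = 0.00764.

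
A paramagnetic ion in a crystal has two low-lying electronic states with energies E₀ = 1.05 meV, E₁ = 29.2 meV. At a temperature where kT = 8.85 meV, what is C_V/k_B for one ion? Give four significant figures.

Eᵢ/kT = 0.118644, 3.29944.
Z = Σ e^(−Eᵢ/kT) = e^(−0.118644) + e^(−3.29944) = 0.888124 + 0.0369038 = 0.925028.
⟨E⟩ = 2.17304 meV, ⟨E²⟩ = 35.0744 meV².
C_V/k_B = (⟨E²⟩ − ⟨E⟩²)/(kT)² = (35.0744 − 4.72210)/78.3225 = 0.3875.

0.3875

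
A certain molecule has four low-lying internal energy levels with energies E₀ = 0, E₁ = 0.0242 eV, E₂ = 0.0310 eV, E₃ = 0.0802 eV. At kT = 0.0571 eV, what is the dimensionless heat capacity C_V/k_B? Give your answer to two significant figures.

0.17

Eᵢ/kT = 0, 0.4238, 0.5429, 1.405.
Z = Σ e^(−Eᵢ/kT) = e^(−0) + e^(−0.4238) + e^(−0.5429) + e^(−1.405) = 1.000 + 0.6546 + 0.5811 + 0.2454 = 2.481.
⟨E⟩ = 0.02158 eV, ⟨E²⟩ = 0.001016 eV².
C_V/k_B = (⟨E²⟩ − ⟨E⟩²)/(kT)² = (0.001016 − 0.0004657)/0.003260 = 0.17.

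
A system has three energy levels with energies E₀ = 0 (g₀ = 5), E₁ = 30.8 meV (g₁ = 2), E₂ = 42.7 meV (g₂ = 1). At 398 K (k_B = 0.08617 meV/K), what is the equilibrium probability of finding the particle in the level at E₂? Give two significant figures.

0.047

k_BT = 0.08617 × 398 K = 34.30 meV.
Eᵢ/kT = 0, 0.8980, 1.245.
Z = Σ gᵢe^(−Eᵢ/kT) = 5·e^(−0) + 2·e^(−0.8980) + 1·e^(−1.245) = 5.000 + 0.8148 + 0.2879 = 6.103.
P₂ = g₂ e^(−E₂/kT) / Z = 0.2879/6.103 = 0.047.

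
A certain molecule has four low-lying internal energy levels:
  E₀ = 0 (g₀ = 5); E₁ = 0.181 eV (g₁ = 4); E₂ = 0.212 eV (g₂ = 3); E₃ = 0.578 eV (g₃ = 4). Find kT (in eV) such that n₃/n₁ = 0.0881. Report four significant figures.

n₃/n₁ = (g₃/g₁) exp[−(E₃−E₁)/kT] = 0.0881.
⇒ (E₃−E₁)/kT = ln((4/4)/0.0881) = ln(11.3507) = 2.42928.
kT = 0.397 eV / 2.42928 = 0.1634 eV.

0.1634 eV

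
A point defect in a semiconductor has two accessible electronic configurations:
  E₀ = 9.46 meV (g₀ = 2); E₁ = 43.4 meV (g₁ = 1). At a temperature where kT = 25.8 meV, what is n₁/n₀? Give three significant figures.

n₁/n₀ = (g₁/g₀) exp[−(E₁−E₀)/kT] = (1/2) × exp(−(33.94 meV)/(25.8 meV)) = (1/2) × exp(-1.3155) = 0.134.

0.134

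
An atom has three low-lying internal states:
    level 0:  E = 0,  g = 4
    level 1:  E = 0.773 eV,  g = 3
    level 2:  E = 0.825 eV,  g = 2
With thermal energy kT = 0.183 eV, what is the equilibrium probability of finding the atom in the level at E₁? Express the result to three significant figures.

Eᵢ/kT = 0, 4.2240, 4.5082.
Z = Σ gᵢe^(−Eᵢ/kT) = 4·e^(−0) + 3·e^(−4.2240) + 2·e^(−4.5082) = 4.0000 + 0.043920 + 0.022037 = 4.0660.
P₁ = g₁ e^(−E₁/kT) / Z = 0.043920/4.0660 = 0.0108.

0.0108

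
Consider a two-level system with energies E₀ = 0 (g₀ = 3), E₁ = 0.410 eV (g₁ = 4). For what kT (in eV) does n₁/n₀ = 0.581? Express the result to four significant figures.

0.4936 eV

n₁/n₀ = (g₁/g₀) exp[−(E₁−E₀)/kT] = 0.581.
⇒ (E₁−E₀)/kT = ln((4/3)/0.581) = ln(2.29489) = 0.830685.
kT = 0.410 eV / 0.830685 = 0.4936 eV.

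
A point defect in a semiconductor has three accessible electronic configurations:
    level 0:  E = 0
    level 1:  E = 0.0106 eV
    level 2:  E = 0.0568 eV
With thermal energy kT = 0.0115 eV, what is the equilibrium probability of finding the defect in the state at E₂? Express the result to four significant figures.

Eᵢ/kT = 0, 0.921739, 4.93913.
Z = Σ e^(−Eᵢ/kT) = e^(−0) + e^(−0.921739) + e^(−4.93913) = 1.00000 + 0.397827 + 0.00716083 = 1.40499.
P₂ = e^(−E₂/kT) / Z = 0.00716083/1.40499 = 0.005097.

0.005097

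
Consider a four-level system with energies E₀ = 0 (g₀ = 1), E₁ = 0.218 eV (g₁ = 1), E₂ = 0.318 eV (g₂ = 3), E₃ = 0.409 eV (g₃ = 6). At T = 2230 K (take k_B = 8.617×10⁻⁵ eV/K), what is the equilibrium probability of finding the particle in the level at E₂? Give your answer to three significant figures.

k_BT = 8.617×10⁻⁵ × 2230 K = 0.19216 eV.
Eᵢ/kT = 0, 1.1345, 1.6549, 2.1284.
Z = Σ gᵢe^(−Eᵢ/kT) = 1·e^(−0) + 1·e^(−1.1345) + 3·e^(−1.6549) + 6·e^(−2.1284) = 1.0000 + 0.32158 + 0.57333 + 0.71417 = 2.6091.
P₂ = g₂ e^(−E₂/kT) / Z = 0.57333/2.6091 = 0.220.

0.220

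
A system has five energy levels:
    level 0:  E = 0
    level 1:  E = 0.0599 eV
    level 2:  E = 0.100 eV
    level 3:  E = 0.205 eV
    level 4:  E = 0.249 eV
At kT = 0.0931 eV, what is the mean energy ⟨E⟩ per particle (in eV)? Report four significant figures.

Eᵢ/kT = 0, 0.643394, 1.07411, 2.20193, 2.67454.
Z = Σ e^(−Eᵢ/kT) = e^(−0) + e^(−0.643394) + e^(−1.07411) + e^(−2.20193) + e^(−2.67454) = 1.00000 + 0.525506 + 0.341602 + 0.110590 + 0.0689385 = 2.04664.
⟨E⟩ = Σ Eᵢ e^(−Eᵢ/kT) / Z = (0·1.00000 + 0.0599·0.525506 + 0.100·0.341602 + 0.205·0.110590 + 0.249·0.0689385) / 2.04664 = 0.05154 eV.

0.05154 eV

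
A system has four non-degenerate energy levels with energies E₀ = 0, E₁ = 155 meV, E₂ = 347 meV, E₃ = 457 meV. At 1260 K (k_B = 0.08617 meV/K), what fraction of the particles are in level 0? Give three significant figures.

0.772

k_BT = 0.08617 × 1260 K = 108.57 meV.
Eᵢ/kT = 0, 1.4277, 3.1961, 4.2093.
Z = Σ e^(−Eᵢ/kT) = e^(−0) + e^(−1.4277) + e^(−3.1961) + e^(−4.2093) = 1.0000 + 0.23986 + 0.040921 + 0.014857 = 1.2956.
P₀ = e^(−E₀/kT) / Z = 1.0000/1.2956 = 0.772.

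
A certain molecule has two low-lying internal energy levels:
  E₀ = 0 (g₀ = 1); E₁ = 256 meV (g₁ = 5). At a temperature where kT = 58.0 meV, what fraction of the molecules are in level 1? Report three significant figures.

0.0571

Eᵢ/kT = 0, 4.4138.
Z = Σ gᵢe^(−Eᵢ/kT) = 1·e^(−0) + 5·e^(−4.4138) = 1.0000 + 0.060545 = 1.0605.
P₁ = g₁ e^(−E₁/kT) / Z = 0.060545/1.0605 = 0.0571.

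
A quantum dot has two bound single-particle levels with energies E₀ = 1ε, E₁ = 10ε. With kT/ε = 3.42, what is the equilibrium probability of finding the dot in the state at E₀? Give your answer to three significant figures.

Eᵢ/kT = 0.29240, 2.9240.
Z = Σ e^(−Eᵢ/kT) = e^(−0.29240) + e^(−2.9240) = 0.74647 + 0.053718 = 0.80019.
P₀ = e^(−E₀/kT) / Z = 0.74647/0.80019 = 0.933.

0.933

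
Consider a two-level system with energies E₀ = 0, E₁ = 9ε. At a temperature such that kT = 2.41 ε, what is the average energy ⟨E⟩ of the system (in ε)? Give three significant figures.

Eᵢ/kT = 0, 3.7344.
Z = Σ e^(−Eᵢ/kT) = e^(−0) + e^(−3.7344) = 1.0000 + 0.023887 = 1.0239.
⟨E⟩ = Σ Eᵢ e^(−Eᵢ/kT) / Z = (0·1.0000 + 9·0.023887) / 1.0239 = 0.210 ε.

0.210 ε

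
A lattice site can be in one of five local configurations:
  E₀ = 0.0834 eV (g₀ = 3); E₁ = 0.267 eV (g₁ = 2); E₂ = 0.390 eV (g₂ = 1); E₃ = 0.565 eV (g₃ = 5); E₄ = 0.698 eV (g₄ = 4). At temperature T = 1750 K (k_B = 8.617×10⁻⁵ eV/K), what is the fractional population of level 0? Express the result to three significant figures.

0.751

k_BT = 8.617×10⁻⁵ × 1750 K = 0.15080 eV.
Eᵢ/kT = 0.55305, 1.7706, 2.5862, 3.7467, 4.6286.
Z = Σ gᵢe^(−Eᵢ/kT) = 3·e^(−0.55305) + 2·e^(−1.7706) + 1·e^(−2.5862) + 5·e^(−3.7467) + 4·e^(−4.6286) = 1.7256 + 0.34046 + 0.075306 + 0.11798 + 0.039074 = 2.2984.
P₀ = g₀ e^(−E₀/kT) / Z = 1.7256/2.2984 = 0.751.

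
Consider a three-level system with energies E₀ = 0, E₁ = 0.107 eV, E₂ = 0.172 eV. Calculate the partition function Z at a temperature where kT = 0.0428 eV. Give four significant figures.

Eᵢ/kT = 0, 2.50000, 4.01869.
Z = Σ e^(−Eᵢ/kT) = e^(−0) + e^(−2.50000) + e^(−4.01869) = 1.00000 + 0.0820850 + 0.0179765 = 1.10006.

Z = 1.100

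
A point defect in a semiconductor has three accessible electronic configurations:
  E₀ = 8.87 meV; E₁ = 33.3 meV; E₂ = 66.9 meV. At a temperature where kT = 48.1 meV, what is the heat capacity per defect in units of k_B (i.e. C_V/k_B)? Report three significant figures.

0.188

Eᵢ/kT = 0.18441, 0.69231, 1.3909.
Z = Σ e^(−Eᵢ/kT) = e^(−0.18441) + e^(−0.69231) + e^(−1.3909) = 0.83159 + 0.50042 + 0.24885 = 1.5809.
⟨E⟩ = 25.737 meV, ⟨E²⟩ = 1096.9 meV².
C_V/k_B = (⟨E²⟩ − ⟨E⟩²)/(kT)² = (1096.9 − 662.39)/2313.6 = 0.188.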